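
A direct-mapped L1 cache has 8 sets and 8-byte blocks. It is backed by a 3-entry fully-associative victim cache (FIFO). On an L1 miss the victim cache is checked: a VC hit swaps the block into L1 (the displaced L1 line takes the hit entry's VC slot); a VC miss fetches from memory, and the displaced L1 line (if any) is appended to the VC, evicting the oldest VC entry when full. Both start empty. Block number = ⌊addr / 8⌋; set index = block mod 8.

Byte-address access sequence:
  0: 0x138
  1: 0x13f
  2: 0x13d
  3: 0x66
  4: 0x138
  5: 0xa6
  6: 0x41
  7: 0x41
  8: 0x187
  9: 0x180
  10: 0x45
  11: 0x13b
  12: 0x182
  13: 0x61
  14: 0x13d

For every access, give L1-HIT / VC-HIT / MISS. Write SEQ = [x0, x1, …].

SEQ = [MISS, L1-HIT, L1-HIT, MISS, L1-HIT, MISS, MISS, L1-HIT, MISS, L1-HIT, VC-HIT, L1-HIT, VC-HIT, VC-HIT, L1-HIT]

#0 0x138→b39/s7 MISS; vc=[]
#1 0x13f→b39/s7 L1-HIT; vc=[]
#2 0x13d→b39/s7 L1-HIT; vc=[]
#3 0x66→b12/s4 MISS; vc=[]
#4 0x138→b39/s7 L1-HIT; vc=[]
#5 0xa6→b20/s4 MISS; vc=[12]
#6 0x41→b8/s0 MISS; vc=[12]
#7 0x41→b8/s0 L1-HIT; vc=[12]
#8 0x187→b48/s0 MISS; vc=[12,8]
#9 0x180→b48/s0 L1-HIT; vc=[12,8]
#10 0x45→b8/s0 VC-HIT; vc=[12,48]
#11 0x13b→b39/s7 L1-HIT; vc=[12,48]
#12 0x182→b48/s0 VC-HIT; vc=[12,8]
#13 0x61→b12/s4 VC-HIT; vc=[20,8]
#14 0x13d→b39/s7 L1-HIT; vc=[20,8]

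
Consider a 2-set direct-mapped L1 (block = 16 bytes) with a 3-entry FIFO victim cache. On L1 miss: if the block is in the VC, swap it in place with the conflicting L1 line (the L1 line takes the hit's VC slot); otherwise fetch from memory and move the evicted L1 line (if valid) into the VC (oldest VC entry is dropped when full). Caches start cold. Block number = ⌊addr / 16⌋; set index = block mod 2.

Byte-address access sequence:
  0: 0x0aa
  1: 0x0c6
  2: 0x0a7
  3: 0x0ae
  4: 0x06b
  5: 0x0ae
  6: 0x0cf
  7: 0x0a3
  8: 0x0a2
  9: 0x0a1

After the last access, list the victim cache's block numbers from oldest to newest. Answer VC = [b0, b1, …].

#0 0xaa→b10/s0 MISS; vc=[]
#1 0xc6→b12/s0 MISS; vc=[10]
#2 0xa7→b10/s0 VC-HIT; vc=[12]
#3 0xae→b10/s0 L1-HIT; vc=[12]
#4 0x6b→b6/s0 MISS; vc=[12,10]
#5 0xae→b10/s0 VC-HIT; vc=[12,6]
#6 0xcf→b12/s0 VC-HIT; vc=[10,6]
#7 0xa3→b10/s0 VC-HIT; vc=[12,6]
#8 0xa2→b10/s0 L1-HIT; vc=[12,6]
#9 0xa1→b10/s0 L1-HIT; vc=[12,6]

VC = [12, 6]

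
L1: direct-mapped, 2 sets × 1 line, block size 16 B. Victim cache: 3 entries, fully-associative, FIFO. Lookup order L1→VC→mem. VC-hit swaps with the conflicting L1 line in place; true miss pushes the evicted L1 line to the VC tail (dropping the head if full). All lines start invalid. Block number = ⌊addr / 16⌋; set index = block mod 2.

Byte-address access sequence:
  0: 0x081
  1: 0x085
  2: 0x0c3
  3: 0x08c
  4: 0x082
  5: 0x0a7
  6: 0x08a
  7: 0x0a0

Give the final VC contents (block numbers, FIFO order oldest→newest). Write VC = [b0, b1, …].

0: 0x81 (blk 8, set 0) → MISS  vc=[]
1: 0x85 (blk 8, set 0) → L1-HIT  vc=[]
2: 0xc3 (blk 12, set 0) → MISS  vc=[8]
3: 0x8c (blk 8, set 0) → VC-HIT  vc=[12]
4: 0x82 (blk 8, set 0) → L1-HIT  vc=[12]
5: 0xa7 (blk 10, set 0) → MISS  vc=[12, 8]
6: 0x8a (blk 8, set 0) → VC-HIT  vc=[12, 10]
7: 0xa0 (blk 10, set 0) → VC-HIT  vc=[12, 8]

VC = [12, 8]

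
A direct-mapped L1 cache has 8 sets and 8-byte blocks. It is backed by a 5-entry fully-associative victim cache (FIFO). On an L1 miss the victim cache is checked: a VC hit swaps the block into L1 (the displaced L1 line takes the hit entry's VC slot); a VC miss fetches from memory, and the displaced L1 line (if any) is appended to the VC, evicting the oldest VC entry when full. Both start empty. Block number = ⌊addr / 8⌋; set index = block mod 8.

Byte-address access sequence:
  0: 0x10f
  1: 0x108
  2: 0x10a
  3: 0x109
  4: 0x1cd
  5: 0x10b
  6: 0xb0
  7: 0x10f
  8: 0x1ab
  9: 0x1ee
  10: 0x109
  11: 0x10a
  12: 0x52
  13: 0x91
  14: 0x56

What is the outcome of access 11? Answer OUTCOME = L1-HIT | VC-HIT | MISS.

  [0] addr=0x10f blk=33 s=1: MISS | VC []
  [1] addr=0x108 blk=33 s=1: L1-HIT | VC []
  [2] addr=0x10a blk=33 s=1: L1-HIT | VC []
  [3] addr=0x109 blk=33 s=1: L1-HIT | VC []
  [4] addr=0x1cd blk=57 s=1: MISS | VC [33]
  [5] addr=0x10b blk=33 s=1: VC-HIT | VC [57]
  [6] addr=0xb0 blk=22 s=6: MISS | VC [57]
  [7] addr=0x10f blk=33 s=1: L1-HIT | VC [57]
  [8] addr=0x1ab blk=53 s=5: MISS | VC [57]
  [9] addr=0x1ee blk=61 s=5: MISS | VC [57, 53]
  [10] addr=0x109 blk=33 s=1: L1-HIT | VC [57, 53]
  [11] addr=0x10a blk=33 s=1: L1-HIT | VC [57, 53]
  [12] addr=0x52 blk=10 s=2: MISS | VC [57, 53]
  [13] addr=0x91 blk=18 s=2: MISS | VC [57, 53, 10]
  [14] addr=0x56 blk=10 s=2: VC-HIT | VC [57, 53, 18]

OUTCOME = L1-HIT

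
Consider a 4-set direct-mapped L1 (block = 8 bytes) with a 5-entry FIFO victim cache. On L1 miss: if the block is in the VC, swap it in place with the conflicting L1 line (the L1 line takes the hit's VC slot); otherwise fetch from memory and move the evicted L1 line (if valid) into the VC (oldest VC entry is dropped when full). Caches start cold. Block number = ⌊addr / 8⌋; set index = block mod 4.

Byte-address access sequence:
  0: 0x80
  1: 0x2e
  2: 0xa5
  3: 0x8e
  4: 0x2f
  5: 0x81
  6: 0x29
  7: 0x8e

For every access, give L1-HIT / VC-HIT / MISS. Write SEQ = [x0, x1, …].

#0 0x80→b16/s0 MISS; vc=[]
#1 0x2e→b5/s1 MISS; vc=[]
#2 0xa5→b20/s0 MISS; vc=[16]
#3 0x8e→b17/s1 MISS; vc=[16,5]
#4 0x2f→b5/s1 VC-HIT; vc=[16,17]
#5 0x81→b16/s0 VC-HIT; vc=[20,17]
#6 0x29→b5/s1 L1-HIT; vc=[20,17]
#7 0x8e→b17/s1 VC-HIT; vc=[20,5]

SEQ = [MISS, MISS, MISS, MISS, VC-HIT, VC-HIT, L1-HIT, VC-HIT]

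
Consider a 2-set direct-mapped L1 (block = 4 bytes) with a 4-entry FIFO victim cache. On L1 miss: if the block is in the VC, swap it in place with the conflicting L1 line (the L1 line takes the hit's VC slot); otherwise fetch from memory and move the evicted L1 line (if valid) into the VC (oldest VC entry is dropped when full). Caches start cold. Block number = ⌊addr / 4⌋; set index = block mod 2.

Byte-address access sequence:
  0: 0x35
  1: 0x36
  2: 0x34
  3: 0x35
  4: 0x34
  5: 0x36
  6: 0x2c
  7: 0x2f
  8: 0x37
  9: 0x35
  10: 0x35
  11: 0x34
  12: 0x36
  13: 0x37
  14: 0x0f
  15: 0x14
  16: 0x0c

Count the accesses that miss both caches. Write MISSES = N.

  [0] addr=0x35 blk=13 s=1: MISS | VC []
  [1] addr=0x36 blk=13 s=1: L1-HIT | VC []
  [2] addr=0x34 blk=13 s=1: L1-HIT | VC []
  [3] addr=0x35 blk=13 s=1: L1-HIT | VC []
  [4] addr=0x34 blk=13 s=1: L1-HIT | VC []
  [5] addr=0x36 blk=13 s=1: L1-HIT | VC []
  [6] addr=0x2c blk=11 s=1: MISS | VC [13]
  [7] addr=0x2f blk=11 s=1: L1-HIT | VC [13]
  [8] addr=0x37 blk=13 s=1: VC-HIT | VC [11]
  [9] addr=0x35 blk=13 s=1: L1-HIT | VC [11]
  [10] addr=0x35 blk=13 s=1: L1-HIT | VC [11]
  [11] addr=0x34 blk=13 s=1: L1-HIT | VC [11]
  [12] addr=0x36 blk=13 s=1: L1-HIT | VC [11]
  [13] addr=0x37 blk=13 s=1: L1-HIT | VC [11]
  [14] addr=0xf blk=3 s=1: MISS | VC [11, 13]
  [15] addr=0x14 blk=5 s=1: MISS | VC [11, 13, 3]
  [16] addr=0xc blk=3 s=1: VC-HIT | VC [11, 13, 5]

MISSES = 4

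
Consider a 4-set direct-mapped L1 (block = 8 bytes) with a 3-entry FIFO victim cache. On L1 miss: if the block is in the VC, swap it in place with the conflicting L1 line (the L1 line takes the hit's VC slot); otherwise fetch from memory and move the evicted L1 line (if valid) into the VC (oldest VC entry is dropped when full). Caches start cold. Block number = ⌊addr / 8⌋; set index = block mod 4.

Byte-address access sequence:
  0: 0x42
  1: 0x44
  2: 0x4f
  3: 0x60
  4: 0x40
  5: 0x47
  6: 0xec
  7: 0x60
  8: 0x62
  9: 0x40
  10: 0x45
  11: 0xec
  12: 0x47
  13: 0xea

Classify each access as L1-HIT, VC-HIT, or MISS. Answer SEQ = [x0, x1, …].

SEQ = [MISS, L1-HIT, MISS, MISS, VC-HIT, L1-HIT, MISS, VC-HIT, L1-HIT, VC-HIT, L1-HIT, L1-HIT, L1-HIT, L1-HIT]

#0 0x42→b8/s0 MISS; vc=[]
#1 0x44→b8/s0 L1-HIT; vc=[]
#2 0x4f→b9/s1 MISS; vc=[]
#3 0x60→b12/s0 MISS; vc=[8]
#4 0x40→b8/s0 VC-HIT; vc=[12]
#5 0x47→b8/s0 L1-HIT; vc=[12]
#6 0xec→b29/s1 MISS; vc=[12,9]
#7 0x60→b12/s0 VC-HIT; vc=[8,9]
#8 0x62→b12/s0 L1-HIT; vc=[8,9]
#9 0x40→b8/s0 VC-HIT; vc=[12,9]
#10 0x45→b8/s0 L1-HIT; vc=[12,9]
#11 0xec→b29/s1 L1-HIT; vc=[12,9]
#12 0x47→b8/s0 L1-HIT; vc=[12,9]
#13 0xea→b29/s1 L1-HIT; vc=[12,9]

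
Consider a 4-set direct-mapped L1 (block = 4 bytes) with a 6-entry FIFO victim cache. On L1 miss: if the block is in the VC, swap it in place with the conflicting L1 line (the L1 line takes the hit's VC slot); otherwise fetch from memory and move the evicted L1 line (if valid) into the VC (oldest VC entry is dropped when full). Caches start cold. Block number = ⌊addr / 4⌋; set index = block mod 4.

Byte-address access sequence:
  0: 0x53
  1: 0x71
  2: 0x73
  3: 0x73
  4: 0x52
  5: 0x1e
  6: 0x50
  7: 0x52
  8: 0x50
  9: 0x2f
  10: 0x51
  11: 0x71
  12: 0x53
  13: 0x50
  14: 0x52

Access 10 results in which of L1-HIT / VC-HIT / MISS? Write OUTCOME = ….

OUTCOME = L1-HIT

0: 0x53 (blk 20, set 0) → MISS  vc=[]
1: 0x71 (blk 28, set 0) → MISS  vc=[20]
2: 0x73 (blk 28, set 0) → L1-HIT  vc=[20]
3: 0x73 (blk 28, set 0) → L1-HIT  vc=[20]
4: 0x52 (blk 20, set 0) → VC-HIT  vc=[28]
5: 0x1e (blk 7, set 3) → MISS  vc=[28]
6: 0x50 (blk 20, set 0) → L1-HIT  vc=[28]
7: 0x52 (blk 20, set 0) → L1-HIT  vc=[28]
8: 0x50 (blk 20, set 0) → L1-HIT  vc=[28]
9: 0x2f (blk 11, set 3) → MISS  vc=[28, 7]
10: 0x51 (blk 20, set 0) → L1-HIT  vc=[28, 7]
11: 0x71 (blk 28, set 0) → VC-HIT  vc=[20, 7]
12: 0x53 (blk 20, set 0) → VC-HIT  vc=[28, 7]
13: 0x50 (blk 20, set 0) → L1-HIT  vc=[28, 7]
14: 0x52 (blk 20, set 0) → L1-HIT  vc=[28, 7]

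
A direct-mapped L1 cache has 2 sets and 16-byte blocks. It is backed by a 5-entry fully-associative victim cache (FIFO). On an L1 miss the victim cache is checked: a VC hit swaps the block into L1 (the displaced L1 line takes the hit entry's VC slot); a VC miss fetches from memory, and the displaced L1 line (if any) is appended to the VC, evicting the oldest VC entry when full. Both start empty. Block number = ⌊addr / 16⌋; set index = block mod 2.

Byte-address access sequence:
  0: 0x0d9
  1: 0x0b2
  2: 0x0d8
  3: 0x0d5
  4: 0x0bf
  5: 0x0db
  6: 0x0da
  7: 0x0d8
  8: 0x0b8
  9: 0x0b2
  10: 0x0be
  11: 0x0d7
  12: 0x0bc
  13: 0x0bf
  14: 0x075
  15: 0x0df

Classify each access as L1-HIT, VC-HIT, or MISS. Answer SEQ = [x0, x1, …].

SEQ = [MISS, MISS, VC-HIT, L1-HIT, VC-HIT, VC-HIT, L1-HIT, L1-HIT, VC-HIT, L1-HIT, L1-HIT, VC-HIT, VC-HIT, L1-HIT, MISS, VC-HIT]

  [0] addr=0xd9 blk=13 s=1: MISS | VC []
  [1] addr=0xb2 blk=11 s=1: MISS | VC [13]
  [2] addr=0xd8 blk=13 s=1: VC-HIT | VC [11]
  [3] addr=0xd5 blk=13 s=1: L1-HIT | VC [11]
  [4] addr=0xbf blk=11 s=1: VC-HIT | VC [13]
  [5] addr=0xdb blk=13 s=1: VC-HIT | VC [11]
  [6] addr=0xda blk=13 s=1: L1-HIT | VC [11]
  [7] addr=0xd8 blk=13 s=1: L1-HIT | VC [11]
  [8] addr=0xb8 blk=11 s=1: VC-HIT | VC [13]
  [9] addr=0xb2 blk=11 s=1: L1-HIT | VC [13]
  [10] addr=0xbe blk=11 s=1: L1-HIT | VC [13]
  [11] addr=0xd7 blk=13 s=1: VC-HIT | VC [11]
  [12] addr=0xbc blk=11 s=1: VC-HIT | VC [13]
  [13] addr=0xbf blk=11 s=1: L1-HIT | VC [13]
  [14] addr=0x75 blk=7 s=1: MISS | VC [13, 11]
  [15] addr=0xdf blk=13 s=1: VC-HIT | VC [7, 11]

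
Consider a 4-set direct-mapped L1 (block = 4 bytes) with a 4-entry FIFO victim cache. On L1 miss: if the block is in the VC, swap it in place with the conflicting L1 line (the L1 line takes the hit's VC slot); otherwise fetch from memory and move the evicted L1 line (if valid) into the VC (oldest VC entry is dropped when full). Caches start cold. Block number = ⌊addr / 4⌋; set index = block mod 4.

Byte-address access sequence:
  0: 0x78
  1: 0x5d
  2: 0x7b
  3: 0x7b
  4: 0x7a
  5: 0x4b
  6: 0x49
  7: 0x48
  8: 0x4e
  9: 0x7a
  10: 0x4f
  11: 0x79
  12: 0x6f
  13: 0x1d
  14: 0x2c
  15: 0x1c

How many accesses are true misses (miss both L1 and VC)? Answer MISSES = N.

MISSES = 7

#0 0x78→b30/s2 MISS; vc=[]
#1 0x5d→b23/s3 MISS; vc=[]
#2 0x7b→b30/s2 L1-HIT; vc=[]
#3 0x7b→b30/s2 L1-HIT; vc=[]
#4 0x7a→b30/s2 L1-HIT; vc=[]
#5 0x4b→b18/s2 MISS; vc=[30]
#6 0x49→b18/s2 L1-HIT; vc=[30]
#7 0x48→b18/s2 L1-HIT; vc=[30]
#8 0x4e→b19/s3 MISS; vc=[30,23]
#9 0x7a→b30/s2 VC-HIT; vc=[18,23]
#10 0x4f→b19/s3 L1-HIT; vc=[18,23]
#11 0x79→b30/s2 L1-HIT; vc=[18,23]
#12 0x6f→b27/s3 MISS; vc=[18,23,19]
#13 0x1d→b7/s3 MISS; vc=[18,23,19,27]
#14 0x2c→b11/s3 MISS; vc=[23,19,27,7]
#15 0x1c→b7/s3 VC-HIT; vc=[23,19,27,11]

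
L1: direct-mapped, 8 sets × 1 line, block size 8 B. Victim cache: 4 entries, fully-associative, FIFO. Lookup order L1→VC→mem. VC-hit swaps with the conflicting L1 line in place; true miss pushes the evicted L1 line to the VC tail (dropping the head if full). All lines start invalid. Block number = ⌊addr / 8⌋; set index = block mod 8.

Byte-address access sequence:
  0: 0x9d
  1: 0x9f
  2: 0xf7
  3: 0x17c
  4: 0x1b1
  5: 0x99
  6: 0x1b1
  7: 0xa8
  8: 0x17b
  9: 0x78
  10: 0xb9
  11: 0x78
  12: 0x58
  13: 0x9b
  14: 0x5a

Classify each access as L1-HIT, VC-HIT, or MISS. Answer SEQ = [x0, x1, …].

0: 0x9d (blk 19, set 3) → MISS  vc=[]
1: 0x9f (blk 19, set 3) → L1-HIT  vc=[]
2: 0xf7 (blk 30, set 6) → MISS  vc=[]
3: 0x17c (blk 47, set 7) → MISS  vc=[]
4: 0x1b1 (blk 54, set 6) → MISS  vc=[30]
5: 0x99 (blk 19, set 3) → L1-HIT  vc=[30]
6: 0x1b1 (blk 54, set 6) → L1-HIT  vc=[30]
7: 0xa8 (blk 21, set 5) → MISS  vc=[30]
8: 0x17b (blk 47, set 7) → L1-HIT  vc=[30]
9: 0x78 (blk 15, set 7) → MISS  vc=[30, 47]
10: 0xb9 (blk 23, set 7) → MISS  vc=[30, 47, 15]
11: 0x78 (blk 15, set 7) → VC-HIT  vc=[30, 47, 23]
12: 0x58 (blk 11, set 3) → MISS  vc=[30, 47, 23, 19]
13: 0x9b (blk 19, set 3) → VC-HIT  vc=[30, 47, 23, 11]
14: 0x5a (blk 11, set 3) → VC-HIT  vc=[30, 47, 23, 19]

SEQ = [MISS, L1-HIT, MISS, MISS, MISS, L1-HIT, L1-HIT, MISS, L1-HIT, MISS, MISS, VC-HIT, MISS, VC-HIT, VC-HIT]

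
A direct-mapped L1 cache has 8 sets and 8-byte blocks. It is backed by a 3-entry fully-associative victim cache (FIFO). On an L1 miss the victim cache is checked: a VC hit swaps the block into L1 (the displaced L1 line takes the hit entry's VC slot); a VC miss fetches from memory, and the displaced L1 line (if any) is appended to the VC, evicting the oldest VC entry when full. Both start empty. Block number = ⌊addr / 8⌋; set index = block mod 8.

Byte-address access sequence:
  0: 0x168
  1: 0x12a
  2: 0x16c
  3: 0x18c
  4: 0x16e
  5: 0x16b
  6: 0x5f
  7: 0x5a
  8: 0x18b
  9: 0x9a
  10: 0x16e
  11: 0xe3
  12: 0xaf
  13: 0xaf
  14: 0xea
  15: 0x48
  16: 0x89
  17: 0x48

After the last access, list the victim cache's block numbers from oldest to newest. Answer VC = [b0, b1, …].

VC = [21, 49, 17]

0: 0x168 (blk 45, set 5) → MISS  vc=[]
1: 0x12a (blk 37, set 5) → MISS  vc=[45]
2: 0x16c (blk 45, set 5) → VC-HIT  vc=[37]
3: 0x18c (blk 49, set 1) → MISS  vc=[37]
4: 0x16e (blk 45, set 5) → L1-HIT  vc=[37]
5: 0x16b (blk 45, set 5) → L1-HIT  vc=[37]
6: 0x5f (blk 11, set 3) → MISS  vc=[37]
7: 0x5a (blk 11, set 3) → L1-HIT  vc=[37]
8: 0x18b (blk 49, set 1) → L1-HIT  vc=[37]
9: 0x9a (blk 19, set 3) → MISS  vc=[37, 11]
10: 0x16e (blk 45, set 5) → L1-HIT  vc=[37, 11]
11: 0xe3 (blk 28, set 4) → MISS  vc=[37, 11]
12: 0xaf (blk 21, set 5) → MISS  vc=[37, 11, 45]
13: 0xaf (blk 21, set 5) → L1-HIT  vc=[37, 11, 45]
14: 0xea (blk 29, set 5) → MISS  vc=[11, 45, 21]
15: 0x48 (blk 9, set 1) → MISS  vc=[45, 21, 49]
16: 0x89 (blk 17, set 1) → MISS  vc=[21, 49, 9]
17: 0x48 (blk 9, set 1) → VC-HIT  vc=[21, 49, 17]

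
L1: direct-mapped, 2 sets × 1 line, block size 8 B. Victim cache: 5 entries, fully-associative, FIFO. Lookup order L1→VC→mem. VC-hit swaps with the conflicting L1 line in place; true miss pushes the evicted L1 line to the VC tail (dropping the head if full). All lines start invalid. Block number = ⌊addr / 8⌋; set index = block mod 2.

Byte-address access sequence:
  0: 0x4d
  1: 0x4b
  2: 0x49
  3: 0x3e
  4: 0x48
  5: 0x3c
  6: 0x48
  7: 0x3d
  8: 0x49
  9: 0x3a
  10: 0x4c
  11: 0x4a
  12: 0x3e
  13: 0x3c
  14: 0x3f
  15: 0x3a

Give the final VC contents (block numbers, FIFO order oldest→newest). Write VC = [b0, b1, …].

VC = [9]

#0 0x4d→b9/s1 MISS; vc=[]
#1 0x4b→b9/s1 L1-HIT; vc=[]
#2 0x49→b9/s1 L1-HIT; vc=[]
#3 0x3e→b7/s1 MISS; vc=[9]
#4 0x48→b9/s1 VC-HIT; vc=[7]
#5 0x3c→b7/s1 VC-HIT; vc=[9]
#6 0x48→b9/s1 VC-HIT; vc=[7]
#7 0x3d→b7/s1 VC-HIT; vc=[9]
#8 0x49→b9/s1 VC-HIT; vc=[7]
#9 0x3a→b7/s1 VC-HIT; vc=[9]
#10 0x4c→b9/s1 VC-HIT; vc=[7]
#11 0x4a→b9/s1 L1-HIT; vc=[7]
#12 0x3e→b7/s1 VC-HIT; vc=[9]
#13 0x3c→b7/s1 L1-HIT; vc=[9]
#14 0x3f→b7/s1 L1-HIT; vc=[9]
#15 0x3a→b7/s1 L1-HIT; vc=[9]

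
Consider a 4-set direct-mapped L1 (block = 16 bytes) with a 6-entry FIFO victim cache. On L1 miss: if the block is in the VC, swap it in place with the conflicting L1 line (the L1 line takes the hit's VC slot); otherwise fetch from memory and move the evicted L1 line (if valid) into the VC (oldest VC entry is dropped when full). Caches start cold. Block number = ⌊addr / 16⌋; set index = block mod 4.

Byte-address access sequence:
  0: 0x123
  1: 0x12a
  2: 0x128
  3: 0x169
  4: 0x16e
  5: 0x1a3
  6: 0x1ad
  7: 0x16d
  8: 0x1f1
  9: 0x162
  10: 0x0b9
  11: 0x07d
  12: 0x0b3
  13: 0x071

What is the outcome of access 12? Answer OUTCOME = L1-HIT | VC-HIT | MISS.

0: 0x123 (blk 18, set 2) → MISS  vc=[]
1: 0x12a (blk 18, set 2) → L1-HIT  vc=[]
2: 0x128 (blk 18, set 2) → L1-HIT  vc=[]
3: 0x169 (blk 22, set 2) → MISS  vc=[18]
4: 0x16e (blk 22, set 2) → L1-HIT  vc=[18]
5: 0x1a3 (blk 26, set 2) → MISS  vc=[18, 22]
6: 0x1ad (blk 26, set 2) → L1-HIT  vc=[18, 22]
7: 0x16d (blk 22, set 2) → VC-HIT  vc=[18, 26]
8: 0x1f1 (blk 31, set 3) → MISS  vc=[18, 26]
9: 0x162 (blk 22, set 2) → L1-HIT  vc=[18, 26]
10: 0xb9 (blk 11, set 3) → MISS  vc=[18, 26, 31]
11: 0x7d (blk 7, set 3) → MISS  vc=[18, 26, 31, 11]
12: 0xb3 (blk 11, set 3) → VC-HIT  vc=[18, 26, 31, 7]
13: 0x71 (blk 7, set 3) → VC-HIT  vc=[18, 26, 31, 11]

OUTCOME = VC-HIT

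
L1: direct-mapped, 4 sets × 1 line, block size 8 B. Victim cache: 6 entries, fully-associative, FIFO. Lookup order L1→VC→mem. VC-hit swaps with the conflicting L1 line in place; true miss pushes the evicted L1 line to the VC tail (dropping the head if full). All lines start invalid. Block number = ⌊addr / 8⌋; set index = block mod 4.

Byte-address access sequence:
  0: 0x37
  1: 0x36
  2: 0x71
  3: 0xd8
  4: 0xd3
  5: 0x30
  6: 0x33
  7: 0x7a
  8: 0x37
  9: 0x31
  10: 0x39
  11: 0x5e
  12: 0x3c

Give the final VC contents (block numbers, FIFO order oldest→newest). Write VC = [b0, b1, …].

VC = [26, 14, 27, 15, 11]

0: 0x37 (blk 6, set 2) → MISS  vc=[]
1: 0x36 (blk 6, set 2) → L1-HIT  vc=[]
2: 0x71 (blk 14, set 2) → MISS  vc=[6]
3: 0xd8 (blk 27, set 3) → MISS  vc=[6]
4: 0xd3 (blk 26, set 2) → MISS  vc=[6, 14]
5: 0x30 (blk 6, set 2) → VC-HIT  vc=[26, 14]
6: 0x33 (blk 6, set 2) → L1-HIT  vc=[26, 14]
7: 0x7a (blk 15, set 3) → MISS  vc=[26, 14, 27]
8: 0x37 (blk 6, set 2) → L1-HIT  vc=[26, 14, 27]
9: 0x31 (blk 6, set 2) → L1-HIT  vc=[26, 14, 27]
10: 0x39 (blk 7, set 3) → MISS  vc=[26, 14, 27, 15]
11: 0x5e (blk 11, set 3) → MISS  vc=[26, 14, 27, 15, 7]
12: 0x3c (blk 7, set 3) → VC-HIT  vc=[26, 14, 27, 15, 11]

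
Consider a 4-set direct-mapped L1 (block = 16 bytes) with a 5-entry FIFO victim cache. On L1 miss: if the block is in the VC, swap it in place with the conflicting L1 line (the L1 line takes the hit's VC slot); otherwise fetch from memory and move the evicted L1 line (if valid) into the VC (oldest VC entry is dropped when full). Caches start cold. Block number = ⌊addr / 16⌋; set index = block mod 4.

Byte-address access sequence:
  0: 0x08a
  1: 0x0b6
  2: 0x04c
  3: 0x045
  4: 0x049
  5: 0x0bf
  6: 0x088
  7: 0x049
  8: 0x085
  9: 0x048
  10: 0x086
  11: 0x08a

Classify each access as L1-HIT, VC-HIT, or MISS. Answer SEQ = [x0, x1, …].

SEQ = [MISS, MISS, MISS, L1-HIT, L1-HIT, L1-HIT, VC-HIT, VC-HIT, VC-HIT, VC-HIT, VC-HIT, L1-HIT]

0: 0x8a (blk 8, set 0) → MISS  vc=[]
1: 0xb6 (blk 11, set 3) → MISS  vc=[]
2: 0x4c (blk 4, set 0) → MISS  vc=[8]
3: 0x45 (blk 4, set 0) → L1-HIT  vc=[8]
4: 0x49 (blk 4, set 0) → L1-HIT  vc=[8]
5: 0xbf (blk 11, set 3) → L1-HIT  vc=[8]
6: 0x88 (blk 8, set 0) → VC-HIT  vc=[4]
7: 0x49 (blk 4, set 0) → VC-HIT  vc=[8]
8: 0x85 (blk 8, set 0) → VC-HIT  vc=[4]
9: 0x48 (blk 4, set 0) → VC-HIT  vc=[8]
10: 0x86 (blk 8, set 0) → VC-HIT  vc=[4]
11: 0x8a (blk 8, set 0) → L1-HIT  vc=[4]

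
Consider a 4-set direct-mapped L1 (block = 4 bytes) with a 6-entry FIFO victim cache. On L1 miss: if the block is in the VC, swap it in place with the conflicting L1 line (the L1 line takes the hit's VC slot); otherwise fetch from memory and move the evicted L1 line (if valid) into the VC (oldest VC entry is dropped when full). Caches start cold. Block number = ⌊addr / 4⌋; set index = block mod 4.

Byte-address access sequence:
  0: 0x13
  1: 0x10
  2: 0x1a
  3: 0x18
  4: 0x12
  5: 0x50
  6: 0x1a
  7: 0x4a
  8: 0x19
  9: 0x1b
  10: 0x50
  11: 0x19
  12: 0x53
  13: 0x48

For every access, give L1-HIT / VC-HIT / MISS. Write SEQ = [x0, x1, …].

#0 0x13→b4/s0 MISS; vc=[]
#1 0x10→b4/s0 L1-HIT; vc=[]
#2 0x1a→b6/s2 MISS; vc=[]
#3 0x18→b6/s2 L1-HIT; vc=[]
#4 0x12→b4/s0 L1-HIT; vc=[]
#5 0x50→b20/s0 MISS; vc=[4]
#6 0x1a→b6/s2 L1-HIT; vc=[4]
#7 0x4a→b18/s2 MISS; vc=[4,6]
#8 0x19→b6/s2 VC-HIT; vc=[4,18]
#9 0x1b→b6/s2 L1-HIT; vc=[4,18]
#10 0x50→b20/s0 L1-HIT; vc=[4,18]
#11 0x19→b6/s2 L1-HIT; vc=[4,18]
#12 0x53→b20/s0 L1-HIT; vc=[4,18]
#13 0x48→b18/s2 VC-HIT; vc=[4,6]

SEQ = [MISS, L1-HIT, MISS, L1-HIT, L1-HIT, MISS, L1-HIT, MISS, VC-HIT, L1-HIT, L1-HIT, L1-HIT, L1-HIT, VC-HIT]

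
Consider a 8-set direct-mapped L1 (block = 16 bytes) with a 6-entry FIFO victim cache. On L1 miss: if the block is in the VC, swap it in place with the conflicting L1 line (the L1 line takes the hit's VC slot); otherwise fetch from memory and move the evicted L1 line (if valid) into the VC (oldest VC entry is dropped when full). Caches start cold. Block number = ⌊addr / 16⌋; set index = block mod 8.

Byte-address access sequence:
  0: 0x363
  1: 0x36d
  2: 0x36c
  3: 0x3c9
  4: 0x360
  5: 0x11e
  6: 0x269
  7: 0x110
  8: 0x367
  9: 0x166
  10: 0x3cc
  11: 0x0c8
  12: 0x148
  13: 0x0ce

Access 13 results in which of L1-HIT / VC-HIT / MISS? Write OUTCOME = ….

  [0] addr=0x363 blk=54 s=6: MISS | VC []
  [1] addr=0x36d blk=54 s=6: L1-HIT | VC []
  [2] addr=0x36c blk=54 s=6: L1-HIT | VC []
  [3] addr=0x3c9 blk=60 s=4: MISS | VC []
  [4] addr=0x360 blk=54 s=6: L1-HIT | VC []
  [5] addr=0x11e blk=17 s=1: MISS | VC []
  [6] addr=0x269 blk=38 s=6: MISS | VC [54]
  [7] addr=0x110 blk=17 s=1: L1-HIT | VC [54]
  [8] addr=0x367 blk=54 s=6: VC-HIT | VC [38]
  [9] addr=0x166 blk=22 s=6: MISS | VC [38, 54]
  [10] addr=0x3cc blk=60 s=4: L1-HIT | VC [38, 54]
  [11] addr=0xc8 blk=12 s=4: MISS | VC [38, 54, 60]
  [12] addr=0x148 blk=20 s=4: MISS | VC [38, 54, 60, 12]
  [13] addr=0xce blk=12 s=4: VC-HIT | VC [38, 54, 60, 20]

OUTCOME = VC-HIT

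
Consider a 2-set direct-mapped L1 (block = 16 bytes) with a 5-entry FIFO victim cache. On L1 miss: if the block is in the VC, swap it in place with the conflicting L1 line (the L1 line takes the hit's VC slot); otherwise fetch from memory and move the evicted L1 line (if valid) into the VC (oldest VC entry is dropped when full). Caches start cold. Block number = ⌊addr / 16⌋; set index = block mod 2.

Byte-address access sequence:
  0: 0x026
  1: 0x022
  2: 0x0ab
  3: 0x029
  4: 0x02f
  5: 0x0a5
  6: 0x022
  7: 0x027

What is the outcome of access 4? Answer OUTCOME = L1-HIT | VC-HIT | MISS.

OUTCOME = L1-HIT

  [0] addr=0x26 blk=2 s=0: MISS | VC []
  [1] addr=0x22 blk=2 s=0: L1-HIT | VC []
  [2] addr=0xab blk=10 s=0: MISS | VC [2]
  [3] addr=0x29 blk=2 s=0: VC-HIT | VC [10]
  [4] addr=0x2f blk=2 s=0: L1-HIT | VC [10]
  [5] addr=0xa5 blk=10 s=0: VC-HIT | VC [2]
  [6] addr=0x22 blk=2 s=0: VC-HIT | VC [10]
  [7] addr=0x27 blk=2 s=0: L1-HIT | VC [10]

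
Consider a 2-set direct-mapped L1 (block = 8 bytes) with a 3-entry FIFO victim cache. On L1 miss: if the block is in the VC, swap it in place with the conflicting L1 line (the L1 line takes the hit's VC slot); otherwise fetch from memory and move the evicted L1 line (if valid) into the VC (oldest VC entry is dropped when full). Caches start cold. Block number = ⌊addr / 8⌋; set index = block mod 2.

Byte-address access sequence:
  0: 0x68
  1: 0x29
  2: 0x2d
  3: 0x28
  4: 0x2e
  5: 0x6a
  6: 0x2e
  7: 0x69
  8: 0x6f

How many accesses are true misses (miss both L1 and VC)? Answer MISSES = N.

MISSES = 2

0: 0x68 (blk 13, set 1) → MISS  vc=[]
1: 0x29 (blk 5, set 1) → MISS  vc=[13]
2: 0x2d (blk 5, set 1) → L1-HIT  vc=[13]
3: 0x28 (blk 5, set 1) → L1-HIT  vc=[13]
4: 0x2e (blk 5, set 1) → L1-HIT  vc=[13]
5: 0x6a (blk 13, set 1) → VC-HIT  vc=[5]
6: 0x2e (blk 5, set 1) → VC-HIT  vc=[13]
7: 0x69 (blk 13, set 1) → VC-HIT  vc=[5]
8: 0x6f (blk 13, set 1) → L1-HIT  vc=[5]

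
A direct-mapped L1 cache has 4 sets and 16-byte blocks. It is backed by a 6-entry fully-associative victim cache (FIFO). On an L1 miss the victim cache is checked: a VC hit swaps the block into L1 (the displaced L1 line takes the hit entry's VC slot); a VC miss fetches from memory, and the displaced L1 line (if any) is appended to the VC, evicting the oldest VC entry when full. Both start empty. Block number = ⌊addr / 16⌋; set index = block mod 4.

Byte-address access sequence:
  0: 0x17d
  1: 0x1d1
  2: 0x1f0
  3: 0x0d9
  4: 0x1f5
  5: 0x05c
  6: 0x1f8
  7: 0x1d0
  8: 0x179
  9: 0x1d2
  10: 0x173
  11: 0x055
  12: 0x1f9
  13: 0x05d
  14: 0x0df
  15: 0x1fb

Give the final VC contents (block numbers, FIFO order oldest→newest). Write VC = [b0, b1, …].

VC = [23, 29, 5]

#0 0x17d→b23/s3 MISS; vc=[]
#1 0x1d1→b29/s1 MISS; vc=[]
#2 0x1f0→b31/s3 MISS; vc=[23]
#3 0xd9→b13/s1 MISS; vc=[23,29]
#4 0x1f5→b31/s3 L1-HIT; vc=[23,29]
#5 0x5c→b5/s1 MISS; vc=[23,29,13]
#6 0x1f8→b31/s3 L1-HIT; vc=[23,29,13]
#7 0x1d0→b29/s1 VC-HIT; vc=[23,5,13]
#8 0x179→b23/s3 VC-HIT; vc=[31,5,13]
#9 0x1d2→b29/s1 L1-HIT; vc=[31,5,13]
#10 0x173→b23/s3 L1-HIT; vc=[31,5,13]
#11 0x55→b5/s1 VC-HIT; vc=[31,29,13]
#12 0x1f9→b31/s3 VC-HIT; vc=[23,29,13]
#13 0x5d→b5/s1 L1-HIT; vc=[23,29,13]
#14 0xdf→b13/s1 VC-HIT; vc=[23,29,5]
#15 0x1fb→b31/s3 L1-HIT; vc=[23,29,5]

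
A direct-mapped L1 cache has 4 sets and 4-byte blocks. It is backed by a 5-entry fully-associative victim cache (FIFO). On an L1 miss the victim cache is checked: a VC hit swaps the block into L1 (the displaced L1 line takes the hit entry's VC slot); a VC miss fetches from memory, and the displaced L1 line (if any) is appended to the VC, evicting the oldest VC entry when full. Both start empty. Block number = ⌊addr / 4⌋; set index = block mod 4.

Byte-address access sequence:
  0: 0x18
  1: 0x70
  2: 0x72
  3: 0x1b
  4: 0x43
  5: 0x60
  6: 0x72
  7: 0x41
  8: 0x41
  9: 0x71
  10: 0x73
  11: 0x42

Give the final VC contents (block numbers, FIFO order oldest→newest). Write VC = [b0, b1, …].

  [0] addr=0x18 blk=6 s=2: MISS | VC []
  [1] addr=0x70 blk=28 s=0: MISS | VC []
  [2] addr=0x72 blk=28 s=0: L1-HIT | VC []
  [3] addr=0x1b blk=6 s=2: L1-HIT | VC []
  [4] addr=0x43 blk=16 s=0: MISS | VC [28]
  [5] addr=0x60 blk=24 s=0: MISS | VC [28, 16]
  [6] addr=0x72 blk=28 s=0: VC-HIT | VC [24, 16]
  [7] addr=0x41 blk=16 s=0: VC-HIT | VC [24, 28]
  [8] addr=0x41 blk=16 s=0: L1-HIT | VC [24, 28]
  [9] addr=0x71 blk=28 s=0: VC-HIT | VC [24, 16]
  [10] addr=0x73 blk=28 s=0: L1-HIT | VC [24, 16]
  [11] addr=0x42 blk=16 s=0: VC-HIT | VC [24, 28]

VC = [24, 28]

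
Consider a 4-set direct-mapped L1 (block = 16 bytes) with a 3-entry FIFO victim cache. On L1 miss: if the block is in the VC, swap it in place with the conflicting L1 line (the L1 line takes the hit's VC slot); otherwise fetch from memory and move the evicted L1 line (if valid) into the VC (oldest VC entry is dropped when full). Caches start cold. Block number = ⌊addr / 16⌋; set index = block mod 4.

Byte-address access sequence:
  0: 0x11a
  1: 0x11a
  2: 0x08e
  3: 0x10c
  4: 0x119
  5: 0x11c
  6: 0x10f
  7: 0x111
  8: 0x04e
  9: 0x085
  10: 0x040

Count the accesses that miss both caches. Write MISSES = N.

0: 0x11a (blk 17, set 1) → MISS  vc=[]
1: 0x11a (blk 17, set 1) → L1-HIT  vc=[]
2: 0x8e (blk 8, set 0) → MISS  vc=[]
3: 0x10c (blk 16, set 0) → MISS  vc=[8]
4: 0x119 (blk 17, set 1) → L1-HIT  vc=[8]
5: 0x11c (blk 17, set 1) → L1-HIT  vc=[8]
6: 0x10f (blk 16, set 0) → L1-HIT  vc=[8]
7: 0x111 (blk 17, set 1) → L1-HIT  vc=[8]
8: 0x4e (blk 4, set 0) → MISS  vc=[8, 16]
9: 0x85 (blk 8, set 0) → VC-HIT  vc=[4, 16]
10: 0x40 (blk 4, set 0) → VC-HIT  vc=[8, 16]

MISSES = 4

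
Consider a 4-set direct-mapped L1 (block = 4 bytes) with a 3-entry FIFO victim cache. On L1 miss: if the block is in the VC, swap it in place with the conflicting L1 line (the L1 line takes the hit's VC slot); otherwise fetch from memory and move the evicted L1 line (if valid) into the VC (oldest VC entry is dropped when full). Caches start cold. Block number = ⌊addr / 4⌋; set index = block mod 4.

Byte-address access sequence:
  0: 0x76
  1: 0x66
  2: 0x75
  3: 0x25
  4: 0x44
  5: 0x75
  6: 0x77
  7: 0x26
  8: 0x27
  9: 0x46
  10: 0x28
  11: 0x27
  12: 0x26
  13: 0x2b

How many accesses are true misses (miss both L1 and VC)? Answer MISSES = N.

0: 0x76 (blk 29, set 1) → MISS  vc=[]
1: 0x66 (blk 25, set 1) → MISS  vc=[29]
2: 0x75 (blk 29, set 1) → VC-HIT  vc=[25]
3: 0x25 (blk 9, set 1) → MISS  vc=[25, 29]
4: 0x44 (blk 17, set 1) → MISS  vc=[25, 29, 9]
5: 0x75 (blk 29, set 1) → VC-HIT  vc=[25, 17, 9]
6: 0x77 (blk 29, set 1) → L1-HIT  vc=[25, 17, 9]
7: 0x26 (blk 9, set 1) → VC-HIT  vc=[25, 17, 29]
8: 0x27 (blk 9, set 1) → L1-HIT  vc=[25, 17, 29]
9: 0x46 (blk 17, set 1) → VC-HIT  vc=[25, 9, 29]
10: 0x28 (blk 10, set 2) → MISS  vc=[25, 9, 29]
11: 0x27 (blk 9, set 1) → VC-HIT  vc=[25, 17, 29]
12: 0x26 (blk 9, set 1) → L1-HIT  vc=[25, 17, 29]
13: 0x2b (blk 10, set 2) → L1-HIT  vc=[25, 17, 29]

MISSES = 5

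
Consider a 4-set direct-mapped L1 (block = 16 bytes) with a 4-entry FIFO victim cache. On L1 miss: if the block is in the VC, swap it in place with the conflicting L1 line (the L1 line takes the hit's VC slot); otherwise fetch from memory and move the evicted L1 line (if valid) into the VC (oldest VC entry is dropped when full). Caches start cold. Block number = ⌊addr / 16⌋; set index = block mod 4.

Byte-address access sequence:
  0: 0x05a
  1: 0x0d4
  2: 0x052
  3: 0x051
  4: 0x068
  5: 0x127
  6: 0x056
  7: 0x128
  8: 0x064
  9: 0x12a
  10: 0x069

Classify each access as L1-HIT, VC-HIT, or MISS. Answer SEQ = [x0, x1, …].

0: 0x5a (blk 5, set 1) → MISS  vc=[]
1: 0xd4 (blk 13, set 1) → MISS  vc=[5]
2: 0x52 (blk 5, set 1) → VC-HIT  vc=[13]
3: 0x51 (blk 5, set 1) → L1-HIT  vc=[13]
4: 0x68 (blk 6, set 2) → MISS  vc=[13]
5: 0x127 (blk 18, set 2) → MISS  vc=[13, 6]
6: 0x56 (blk 5, set 1) → L1-HIT  vc=[13, 6]
7: 0x128 (blk 18, set 2) → L1-HIT  vc=[13, 6]
8: 0x64 (blk 6, set 2) → VC-HIT  vc=[13, 18]
9: 0x12a (blk 18, set 2) → VC-HIT  vc=[13, 6]
10: 0x69 (blk 6, set 2) → VC-HIT  vc=[13, 18]

SEQ = [MISS, MISS, VC-HIT, L1-HIT, MISS, MISS, L1-HIT, L1-HIT, VC-HIT, VC-HIT, VC-HIT]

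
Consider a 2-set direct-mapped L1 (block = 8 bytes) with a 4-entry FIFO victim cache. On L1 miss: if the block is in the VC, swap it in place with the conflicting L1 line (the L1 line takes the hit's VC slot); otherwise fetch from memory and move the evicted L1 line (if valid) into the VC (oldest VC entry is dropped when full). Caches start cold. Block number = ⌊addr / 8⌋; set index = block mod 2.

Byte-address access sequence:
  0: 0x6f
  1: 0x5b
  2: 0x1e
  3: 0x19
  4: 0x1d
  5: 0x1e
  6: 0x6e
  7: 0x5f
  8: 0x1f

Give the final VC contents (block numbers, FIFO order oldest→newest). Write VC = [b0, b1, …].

0: 0x6f (blk 13, set 1) → MISS  vc=[]
1: 0x5b (blk 11, set 1) → MISS  vc=[13]
2: 0x1e (blk 3, set 1) → MISS  vc=[13, 11]
3: 0x19 (blk 3, set 1) → L1-HIT  vc=[13, 11]
4: 0x1d (blk 3, set 1) → L1-HIT  vc=[13, 11]
5: 0x1e (blk 3, set 1) → L1-HIT  vc=[13, 11]
6: 0x6e (blk 13, set 1) → VC-HIT  vc=[3, 11]
7: 0x5f (blk 11, set 1) → VC-HIT  vc=[3, 13]
8: 0x1f (blk 3, set 1) → VC-HIT  vc=[11, 13]

VC = [11, 13]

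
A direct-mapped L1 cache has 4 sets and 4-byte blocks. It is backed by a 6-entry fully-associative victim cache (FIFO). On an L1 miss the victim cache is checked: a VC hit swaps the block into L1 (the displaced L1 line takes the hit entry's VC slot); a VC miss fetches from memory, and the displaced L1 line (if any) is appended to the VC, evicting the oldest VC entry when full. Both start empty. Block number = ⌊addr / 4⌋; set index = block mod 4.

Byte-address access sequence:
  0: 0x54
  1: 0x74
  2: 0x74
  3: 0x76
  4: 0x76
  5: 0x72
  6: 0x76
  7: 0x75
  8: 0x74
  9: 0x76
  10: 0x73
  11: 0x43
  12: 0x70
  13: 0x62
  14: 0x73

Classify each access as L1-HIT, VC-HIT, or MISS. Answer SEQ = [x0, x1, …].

  [0] addr=0x54 blk=21 s=1: MISS | VC []
  [1] addr=0x74 blk=29 s=1: MISS | VC [21]
  [2] addr=0x74 blk=29 s=1: L1-HIT | VC [21]
  [3] addr=0x76 blk=29 s=1: L1-HIT | VC [21]
  [4] addr=0x76 blk=29 s=1: L1-HIT | VC [21]
  [5] addr=0x72 blk=28 s=0: MISS | VC [21]
  [6] addr=0x76 blk=29 s=1: L1-HIT | VC [21]
  [7] addr=0x75 blk=29 s=1: L1-HIT | VC [21]
  [8] addr=0x74 blk=29 s=1: L1-HIT | VC [21]
  [9] addr=0x76 blk=29 s=1: L1-HIT | VC [21]
  [10] addr=0x73 blk=28 s=0: L1-HIT | VC [21]
  [11] addr=0x43 blk=16 s=0: MISS | VC [21, 28]
  [12] addr=0x70 blk=28 s=0: VC-HIT | VC [21, 16]
  [13] addr=0x62 blk=24 s=0: MISS | VC [21, 16, 28]
  [14] addr=0x73 blk=28 s=0: VC-HIT | VC [21, 16, 24]

SEQ = [MISS, MISS, L1-HIT, L1-HIT, L1-HIT, MISS, L1-HIT, L1-HIT, L1-HIT, L1-HIT, L1-HIT, MISS, VC-HIT, MISS, VC-HIT]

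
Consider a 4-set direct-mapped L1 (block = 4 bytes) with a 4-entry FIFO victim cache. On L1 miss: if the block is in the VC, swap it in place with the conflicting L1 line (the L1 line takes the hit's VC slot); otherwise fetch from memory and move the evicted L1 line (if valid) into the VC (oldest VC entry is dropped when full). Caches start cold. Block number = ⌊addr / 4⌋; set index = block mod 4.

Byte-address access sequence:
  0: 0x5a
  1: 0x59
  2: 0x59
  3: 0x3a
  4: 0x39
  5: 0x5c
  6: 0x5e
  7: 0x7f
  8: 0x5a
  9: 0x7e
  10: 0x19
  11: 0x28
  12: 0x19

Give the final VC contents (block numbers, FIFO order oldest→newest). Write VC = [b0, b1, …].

0: 0x5a (blk 22, set 2) → MISS  vc=[]
1: 0x59 (blk 22, set 2) → L1-HIT  vc=[]
2: 0x59 (blk 22, set 2) → L1-HIT  vc=[]
3: 0x3a (blk 14, set 2) → MISS  vc=[22]
4: 0x39 (blk 14, set 2) → L1-HIT  vc=[22]
5: 0x5c (blk 23, set 3) → MISS  vc=[22]
6: 0x5e (blk 23, set 3) → L1-HIT  vc=[22]
7: 0x7f (blk 31, set 3) → MISS  vc=[22, 23]
8: 0x5a (blk 22, set 2) → VC-HIT  vc=[14, 23]
9: 0x7e (blk 31, set 3) → L1-HIT  vc=[14, 23]
10: 0x19 (blk 6, set 2) → MISS  vc=[14, 23, 22]
11: 0x28 (blk 10, set 2) → MISS  vc=[14, 23, 22, 6]
12: 0x19 (blk 6, set 2) → VC-HIT  vc=[14, 23, 22, 10]

VC = [14, 23, 22, 10]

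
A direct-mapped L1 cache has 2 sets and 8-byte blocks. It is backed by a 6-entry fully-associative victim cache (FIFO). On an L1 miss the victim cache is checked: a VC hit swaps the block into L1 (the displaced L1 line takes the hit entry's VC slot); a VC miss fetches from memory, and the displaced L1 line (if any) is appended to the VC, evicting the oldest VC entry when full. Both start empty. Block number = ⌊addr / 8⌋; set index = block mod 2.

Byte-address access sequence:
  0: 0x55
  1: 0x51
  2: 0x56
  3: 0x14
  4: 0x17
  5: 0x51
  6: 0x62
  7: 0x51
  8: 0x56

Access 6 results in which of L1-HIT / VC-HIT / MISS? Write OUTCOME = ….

0: 0x55 (blk 10, set 0) → MISS  vc=[]
1: 0x51 (blk 10, set 0) → L1-HIT  vc=[]
2: 0x56 (blk 10, set 0) → L1-HIT  vc=[]
3: 0x14 (blk 2, set 0) → MISS  vc=[10]
4: 0x17 (blk 2, set 0) → L1-HIT  vc=[10]
5: 0x51 (blk 10, set 0) → VC-HIT  vc=[2]
6: 0x62 (blk 12, set 0) → MISS  vc=[2, 10]
7: 0x51 (blk 10, set 0) → VC-HIT  vc=[2, 12]
8: 0x56 (blk 10, set 0) → L1-HIT  vc=[2, 12]

OUTCOME = MISS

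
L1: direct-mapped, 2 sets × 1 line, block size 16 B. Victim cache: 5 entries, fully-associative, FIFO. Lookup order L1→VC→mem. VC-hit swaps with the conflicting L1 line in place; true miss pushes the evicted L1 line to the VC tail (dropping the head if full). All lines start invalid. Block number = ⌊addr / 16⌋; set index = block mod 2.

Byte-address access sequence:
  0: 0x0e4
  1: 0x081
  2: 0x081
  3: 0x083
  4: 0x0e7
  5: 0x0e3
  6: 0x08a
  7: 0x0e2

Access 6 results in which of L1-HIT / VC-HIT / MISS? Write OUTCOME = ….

OUTCOME = VC-HIT

0: 0xe4 (blk 14, set 0) → MISS  vc=[]
1: 0x81 (blk 8, set 0) → MISS  vc=[14]
2: 0x81 (blk 8, set 0) → L1-HIT  vc=[14]
3: 0x83 (blk 8, set 0) → L1-HIT  vc=[14]
4: 0xe7 (blk 14, set 0) → VC-HIT  vc=[8]
5: 0xe3 (blk 14, set 0) → L1-HIT  vc=[8]
6: 0x8a (blk 8, set 0) → VC-HIT  vc=[14]
7: 0xe2 (blk 14, set 0) → VC-HIT  vc=[8]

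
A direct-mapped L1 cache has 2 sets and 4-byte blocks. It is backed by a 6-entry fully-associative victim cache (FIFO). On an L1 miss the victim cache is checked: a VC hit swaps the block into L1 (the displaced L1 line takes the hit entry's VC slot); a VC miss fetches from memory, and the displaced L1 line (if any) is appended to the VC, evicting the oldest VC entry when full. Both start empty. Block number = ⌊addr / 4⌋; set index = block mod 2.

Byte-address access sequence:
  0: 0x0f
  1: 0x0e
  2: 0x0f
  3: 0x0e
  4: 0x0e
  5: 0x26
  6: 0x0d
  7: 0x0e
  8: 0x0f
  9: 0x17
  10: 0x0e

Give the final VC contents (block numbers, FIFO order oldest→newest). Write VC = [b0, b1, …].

0: 0xf (blk 3, set 1) → MISS  vc=[]
1: 0xe (blk 3, set 1) → L1-HIT  vc=[]
2: 0xf (blk 3, set 1) → L1-HIT  vc=[]
3: 0xe (blk 3, set 1) → L1-HIT  vc=[]
4: 0xe (blk 3, set 1) → L1-HIT  vc=[]
5: 0x26 (blk 9, set 1) → MISS  vc=[3]
6: 0xd (blk 3, set 1) → VC-HIT  vc=[9]
7: 0xe (blk 3, set 1) → L1-HIT  vc=[9]
8: 0xf (blk 3, set 1) → L1-HIT  vc=[9]
9: 0x17 (blk 5, set 1) → MISS  vc=[9, 3]
10: 0xe (blk 3, set 1) → VC-HIT  vc=[9, 5]

VC = [9, 5]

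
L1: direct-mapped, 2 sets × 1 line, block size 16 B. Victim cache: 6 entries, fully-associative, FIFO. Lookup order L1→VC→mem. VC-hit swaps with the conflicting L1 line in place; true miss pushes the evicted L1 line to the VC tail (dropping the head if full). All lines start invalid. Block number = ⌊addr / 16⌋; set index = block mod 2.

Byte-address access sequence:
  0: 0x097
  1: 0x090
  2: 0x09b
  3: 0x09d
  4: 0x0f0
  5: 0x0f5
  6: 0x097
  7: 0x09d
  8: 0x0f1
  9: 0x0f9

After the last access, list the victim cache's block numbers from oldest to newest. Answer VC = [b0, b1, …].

VC = [9]

0: 0x97 (blk 9, set 1) → MISS  vc=[]
1: 0x90 (blk 9, set 1) → L1-HIT  vc=[]
2: 0x9b (blk 9, set 1) → L1-HIT  vc=[]
3: 0x9d (blk 9, set 1) → L1-HIT  vc=[]
4: 0xf0 (blk 15, set 1) → MISS  vc=[9]
5: 0xf5 (blk 15, set 1) → L1-HIT  vc=[9]
6: 0x97 (blk 9, set 1) → VC-HIT  vc=[15]
7: 0x9d (blk 9, set 1) → L1-HIT  vc=[15]
8: 0xf1 (blk 15, set 1) → VC-HIT  vc=[9]
9: 0xf9 (blk 15, set 1) → L1-HIT  vc=[9]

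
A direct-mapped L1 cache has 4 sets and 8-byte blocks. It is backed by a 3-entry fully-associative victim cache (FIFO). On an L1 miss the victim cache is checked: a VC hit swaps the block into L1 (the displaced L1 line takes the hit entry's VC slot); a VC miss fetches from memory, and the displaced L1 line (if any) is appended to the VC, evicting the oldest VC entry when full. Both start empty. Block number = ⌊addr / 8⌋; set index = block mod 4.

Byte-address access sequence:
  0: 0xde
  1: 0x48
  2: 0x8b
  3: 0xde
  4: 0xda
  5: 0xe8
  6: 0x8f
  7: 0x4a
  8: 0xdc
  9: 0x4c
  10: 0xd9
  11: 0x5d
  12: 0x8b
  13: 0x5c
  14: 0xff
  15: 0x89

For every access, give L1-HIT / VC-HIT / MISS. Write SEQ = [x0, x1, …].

  [0] addr=0xde blk=27 s=3: MISS | VC []
  [1] addr=0x48 blk=9 s=1: MISS | VC []
  [2] addr=0x8b blk=17 s=1: MISS | VC [9]
  [3] addr=0xde blk=27 s=3: L1-HIT | VC [9]
  [4] addr=0xda blk=27 s=3: L1-HIT | VC [9]
  [5] addr=0xe8 blk=29 s=1: MISS | VC [9, 17]
  [6] addr=0x8f blk=17 s=1: VC-HIT | VC [9, 29]
  [7] addr=0x4a blk=9 s=1: VC-HIT | VC [17, 29]
  [8] addr=0xdc blk=27 s=3: L1-HIT | VC [17, 29]
  [9] addr=0x4c blk=9 s=1: L1-HIT | VC [17, 29]
  [10] addr=0xd9 blk=27 s=3: L1-HIT | VC [17, 29]
  [11] addr=0x5d blk=11 s=3: MISS | VC [17, 29, 27]
  [12] addr=0x8b blk=17 s=1: VC-HIT | VC [9, 29, 27]
  [13] addr=0x5c blk=11 s=3: L1-HIT | VC [9, 29, 27]
  [14] addr=0xff blk=31 s=3: MISS | VC [29, 27, 11]
  [15] addr=0x89 blk=17 s=1: L1-HIT | VC [29, 27, 11]

SEQ = [MISS, MISS, MISS, L1-HIT, L1-HIT, MISS, VC-HIT, VC-HIT, L1-HIT, L1-HIT, L1-HIT, MISS, VC-HIT, L1-HIT, MISS, L1-HIT]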